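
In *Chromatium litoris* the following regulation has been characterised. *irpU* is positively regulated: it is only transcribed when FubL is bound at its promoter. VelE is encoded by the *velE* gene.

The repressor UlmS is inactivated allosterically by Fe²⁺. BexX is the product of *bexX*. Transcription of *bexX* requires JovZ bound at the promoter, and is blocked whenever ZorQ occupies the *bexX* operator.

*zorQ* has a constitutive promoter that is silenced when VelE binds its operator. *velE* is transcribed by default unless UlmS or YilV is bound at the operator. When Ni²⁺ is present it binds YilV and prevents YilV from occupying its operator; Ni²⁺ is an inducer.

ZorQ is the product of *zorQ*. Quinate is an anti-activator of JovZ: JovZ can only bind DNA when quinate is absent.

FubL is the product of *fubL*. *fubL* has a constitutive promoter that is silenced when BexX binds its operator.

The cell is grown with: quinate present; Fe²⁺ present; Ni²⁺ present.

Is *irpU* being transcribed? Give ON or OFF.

ON

Fe²⁺ is present, so UlmS is inactive.
Ni²⁺ is present, so YilV is inactive.
With no repressor bound, *velE* is transcribed.
So VelE is produced and active.
With repressor VelE bound, *zorQ* is not transcribed.
So ZorQ is not produced.
Quinate is present, so JovZ is inactive.
Required activator JovZ is absent, so *bexX* is not transcribed.
So BexX is not produced.
With no repressor bound, *fubL* is transcribed.
So FubL is produced and active.
No repressor is bound and FubL is active, so *irpU* is transcribed.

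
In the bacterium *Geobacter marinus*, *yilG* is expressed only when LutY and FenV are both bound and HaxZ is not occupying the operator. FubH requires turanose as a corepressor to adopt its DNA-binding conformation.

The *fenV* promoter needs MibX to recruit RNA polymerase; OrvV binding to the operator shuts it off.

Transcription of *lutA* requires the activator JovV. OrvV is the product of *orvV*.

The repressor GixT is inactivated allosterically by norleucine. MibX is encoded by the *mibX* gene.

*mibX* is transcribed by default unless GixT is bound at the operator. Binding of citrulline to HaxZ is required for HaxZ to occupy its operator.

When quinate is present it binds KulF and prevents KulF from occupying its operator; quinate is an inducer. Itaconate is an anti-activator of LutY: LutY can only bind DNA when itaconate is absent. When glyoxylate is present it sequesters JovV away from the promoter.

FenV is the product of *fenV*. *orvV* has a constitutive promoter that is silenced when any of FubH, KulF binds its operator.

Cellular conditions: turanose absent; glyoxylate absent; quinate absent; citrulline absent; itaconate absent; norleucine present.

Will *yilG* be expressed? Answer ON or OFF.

Itaconate is absent, so LutY is active.
Citrulline is absent, so HaxZ is inactive.
Norleucine is present, so GixT is inactive.
With no repressor bound, *mibX* is transcribed.
So MibX is produced and active.
Turanose is absent, so FubH is inactive.
Quinate is absent, so KulF is active.
With repressor KulF bound, *orvV* is not transcribed.
So OrvV is not produced.
No repressor is bound and MibX is active, so *fenV* is transcribed.
So FenV is produced and active.
No repressor is bound and LutY and FenV are active, so *yilG* is transcribed.

ON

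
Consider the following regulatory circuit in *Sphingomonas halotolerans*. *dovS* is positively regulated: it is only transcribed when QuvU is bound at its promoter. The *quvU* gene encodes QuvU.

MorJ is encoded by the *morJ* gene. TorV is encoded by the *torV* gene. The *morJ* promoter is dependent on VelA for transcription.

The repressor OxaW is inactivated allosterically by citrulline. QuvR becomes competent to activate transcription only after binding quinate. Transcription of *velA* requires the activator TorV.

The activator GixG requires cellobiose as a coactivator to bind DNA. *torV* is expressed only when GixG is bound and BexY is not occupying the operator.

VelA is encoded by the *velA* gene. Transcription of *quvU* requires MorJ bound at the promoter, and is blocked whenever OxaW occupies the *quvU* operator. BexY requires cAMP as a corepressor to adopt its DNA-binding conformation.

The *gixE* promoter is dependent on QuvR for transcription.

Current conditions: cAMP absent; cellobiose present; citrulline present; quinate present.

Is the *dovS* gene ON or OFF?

cAMP is absent, so BexY is inactive.
Cellobiose is present, so GixG is active.
No repressor is bound and GixG is active, so *torV* is transcribed.
So TorV is produced and active.
No repressor is bound and TorV is active, so *velA* is transcribed.
So VelA is produced and active.
No repressor is bound and VelA is active, so *morJ* is transcribed.
So MorJ is produced and active.
Citrulline is present, so OxaW is inactive.
No repressor is bound and MorJ is active, so *quvU* is transcribed.
So QuvU is produced and active.
No repressor is bound and QuvU is active, so *dovS* is transcribed.

ON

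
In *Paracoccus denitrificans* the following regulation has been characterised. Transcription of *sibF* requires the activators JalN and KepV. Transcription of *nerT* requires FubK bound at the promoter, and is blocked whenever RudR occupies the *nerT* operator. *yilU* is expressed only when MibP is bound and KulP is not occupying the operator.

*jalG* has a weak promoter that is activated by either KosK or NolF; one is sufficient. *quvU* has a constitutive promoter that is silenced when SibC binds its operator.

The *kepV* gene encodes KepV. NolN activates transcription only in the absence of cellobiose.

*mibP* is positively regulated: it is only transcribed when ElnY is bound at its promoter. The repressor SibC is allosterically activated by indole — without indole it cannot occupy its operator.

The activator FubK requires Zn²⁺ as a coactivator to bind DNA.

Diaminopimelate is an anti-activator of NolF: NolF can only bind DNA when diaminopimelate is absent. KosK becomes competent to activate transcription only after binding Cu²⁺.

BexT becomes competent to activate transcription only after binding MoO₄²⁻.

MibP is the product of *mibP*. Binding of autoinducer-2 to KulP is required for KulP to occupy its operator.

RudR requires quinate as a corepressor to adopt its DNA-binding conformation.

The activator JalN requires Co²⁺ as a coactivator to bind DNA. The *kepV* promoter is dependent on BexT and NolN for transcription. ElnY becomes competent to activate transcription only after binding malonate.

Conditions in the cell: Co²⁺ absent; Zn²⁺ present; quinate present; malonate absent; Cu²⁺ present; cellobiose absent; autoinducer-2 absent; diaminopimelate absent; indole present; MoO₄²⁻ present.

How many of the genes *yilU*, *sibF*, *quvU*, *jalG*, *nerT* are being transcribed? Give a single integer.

1

Malonate is absent, so ElnY is inactive.
Required activator ElnY is absent, so *mibP* is not transcribed.
So MibP is not produced.
Autoinducer-2 is absent, so KulP is inactive.
Required activator MibP is absent, so *yilU* is not transcribed.
→ *yilU* is OFF.
Co²⁺ is absent, so JalN is inactive.
MoO₄²⁻ is present, so BexT is active.
Cellobiose is absent, so NolN is active.
No repressor is bound and BexT and NolN are active, so *kepV* is transcribed.
So KepV is produced and active.
Required activator JalN is absent, so *sibF* is not transcribed.
→ *sibF* is OFF.
Indole is present, so SibC is active.
With repressor SibC bound, *quvU* is not transcribed.
→ *quvU* is OFF.
Cu²⁺ is present, so KosK is active.
Diaminopimelate is absent, so NolF is active.
Activator KosK is present, so *jalG* is transcribed.
→ *jalG* is ON.
Zn²⁺ is present, so FubK is active.
Quinate is present, so RudR is active.
With repressor RudR bound, *nerT* is not transcribed.
→ *nerT* is OFF.
1 of the 5 genes is transcribed.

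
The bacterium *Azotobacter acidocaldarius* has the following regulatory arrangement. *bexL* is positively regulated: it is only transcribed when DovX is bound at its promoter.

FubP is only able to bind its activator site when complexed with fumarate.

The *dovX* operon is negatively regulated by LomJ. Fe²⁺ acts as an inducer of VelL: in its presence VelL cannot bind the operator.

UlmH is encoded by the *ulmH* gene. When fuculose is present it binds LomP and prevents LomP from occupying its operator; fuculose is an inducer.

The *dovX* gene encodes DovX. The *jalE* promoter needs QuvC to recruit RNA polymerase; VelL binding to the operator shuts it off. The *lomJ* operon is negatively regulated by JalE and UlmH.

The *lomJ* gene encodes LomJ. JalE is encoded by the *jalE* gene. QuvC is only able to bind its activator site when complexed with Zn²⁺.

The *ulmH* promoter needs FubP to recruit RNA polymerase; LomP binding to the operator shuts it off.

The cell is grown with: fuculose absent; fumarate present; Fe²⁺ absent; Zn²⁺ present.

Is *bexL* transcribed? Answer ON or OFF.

Fe²⁺ is absent, so VelL is active.
Zn²⁺ is present, so QuvC is active.
With repressor VelL bound, *jalE* is not transcribed.
So JalE is not produced.
Fumarate is present, so FubP is active.
Fuculose is absent, so LomP is active.
With repressor LomP bound, *ulmH* is not transcribed.
So UlmH is not produced.
With no repressor bound, *lomJ* is transcribed.
So LomJ is produced and active.
With repressor LomJ bound, *dovX* is not transcribed.
So DovX is not produced.
Required activator DovX is absent, so *bexL* is not transcribed.

OFF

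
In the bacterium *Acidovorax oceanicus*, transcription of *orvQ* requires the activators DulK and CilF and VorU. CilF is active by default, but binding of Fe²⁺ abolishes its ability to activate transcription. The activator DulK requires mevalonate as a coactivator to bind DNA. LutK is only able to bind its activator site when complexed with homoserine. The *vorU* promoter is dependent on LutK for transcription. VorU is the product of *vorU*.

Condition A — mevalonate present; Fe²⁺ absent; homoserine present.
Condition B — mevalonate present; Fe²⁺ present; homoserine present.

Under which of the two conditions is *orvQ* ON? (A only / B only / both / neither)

A only

Condition A:
Mevalonate is present, so DulK is active.
Fe²⁺ is absent, so CilF is active.
Homoserine is present, so LutK is active.
No repressor is bound and LutK is active, so *vorU* is transcribed.
So VorU is produced and active.
No repressor is bound and DulK and CilF and VorU are active, so *orvQ* is transcribed.
→ *orvQ* is ON in A.
Condition B:
Mevalonate is present, so DulK is active.
Fe²⁺ is present, so CilF is inactive.
Homoserine is present, so LutK is active.
No repressor is bound and LutK is active, so *vorU* is transcribed.
So VorU is produced and active.
Required activator CilF is absent, so *orvQ* is not transcribed.
→ *orvQ* is OFF in B.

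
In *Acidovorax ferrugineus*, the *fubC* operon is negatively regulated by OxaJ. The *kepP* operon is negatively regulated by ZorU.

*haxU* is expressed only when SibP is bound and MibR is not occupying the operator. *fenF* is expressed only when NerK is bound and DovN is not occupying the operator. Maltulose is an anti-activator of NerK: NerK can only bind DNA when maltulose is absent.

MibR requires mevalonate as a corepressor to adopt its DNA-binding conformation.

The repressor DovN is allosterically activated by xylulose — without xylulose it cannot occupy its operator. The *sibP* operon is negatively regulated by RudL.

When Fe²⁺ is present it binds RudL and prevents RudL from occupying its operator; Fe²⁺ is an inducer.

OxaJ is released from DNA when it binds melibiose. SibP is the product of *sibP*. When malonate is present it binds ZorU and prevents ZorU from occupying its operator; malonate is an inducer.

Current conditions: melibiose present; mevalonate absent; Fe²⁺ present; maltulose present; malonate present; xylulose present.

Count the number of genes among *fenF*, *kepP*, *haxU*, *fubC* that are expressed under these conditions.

3

Maltulose is present, so NerK is inactive.
Xylulose is present, so DovN is active.
With repressor DovN bound, *fenF* is not transcribed.
→ *fenF* is OFF.
Malonate is present, so ZorU is inactive.
With no repressor bound, *kepP* is transcribed.
→ *kepP* is ON.
Fe²⁺ is present, so RudL is inactive.
With no repressor bound, *sibP* is transcribed.
So SibP is produced and active.
Mevalonate is absent, so MibR is inactive.
No repressor is bound and SibP is active, so *haxU* is transcribed.
→ *haxU* is ON.
Melibiose is present, so OxaJ is inactive.
With no repressor bound, *fubC* is transcribed.
→ *fubC* is ON.
3 of the 4 genes are transcribed.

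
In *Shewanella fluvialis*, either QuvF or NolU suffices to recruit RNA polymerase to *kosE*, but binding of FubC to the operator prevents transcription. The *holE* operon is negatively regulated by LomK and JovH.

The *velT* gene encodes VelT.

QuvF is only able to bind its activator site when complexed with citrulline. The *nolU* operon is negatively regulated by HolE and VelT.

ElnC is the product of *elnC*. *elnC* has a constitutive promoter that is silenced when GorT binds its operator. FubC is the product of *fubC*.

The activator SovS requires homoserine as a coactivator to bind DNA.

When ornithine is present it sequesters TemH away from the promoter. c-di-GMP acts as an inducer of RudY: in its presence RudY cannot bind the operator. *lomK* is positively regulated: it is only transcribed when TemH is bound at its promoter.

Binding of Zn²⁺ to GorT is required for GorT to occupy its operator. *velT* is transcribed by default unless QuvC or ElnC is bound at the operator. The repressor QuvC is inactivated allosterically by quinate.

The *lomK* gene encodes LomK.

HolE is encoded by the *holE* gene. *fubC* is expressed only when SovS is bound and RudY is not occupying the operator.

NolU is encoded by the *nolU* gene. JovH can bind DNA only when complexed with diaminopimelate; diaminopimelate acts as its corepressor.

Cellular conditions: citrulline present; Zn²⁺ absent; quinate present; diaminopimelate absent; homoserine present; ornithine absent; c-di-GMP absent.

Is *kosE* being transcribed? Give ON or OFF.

Citrulline is present, so QuvF is active.
c-di-GMP is absent, so RudY is active.
Homoserine is present, so SovS is active.
With repressor RudY bound, *fubC* is not transcribed.
So FubC is not produced.
Ornithine is absent, so TemH is active.
No repressor is bound and TemH is active, so *lomK* is transcribed.
So LomK is produced and active.
Diaminopimelate is absent, so JovH is inactive.
With repressor LomK bound, *holE* is not transcribed.
So HolE is not produced.
Quinate is present, so QuvC is inactive.
Zn²⁺ is absent, so GorT is inactive.
With no repressor bound, *elnC* is transcribed.
So ElnC is produced and active.
With repressor ElnC bound, *velT* is not transcribed.
So VelT is not produced.
With no repressor bound, *nolU* is transcribed.
So NolU is produced and active.
Activator QuvF is present, so *kosE* is transcribed.

ON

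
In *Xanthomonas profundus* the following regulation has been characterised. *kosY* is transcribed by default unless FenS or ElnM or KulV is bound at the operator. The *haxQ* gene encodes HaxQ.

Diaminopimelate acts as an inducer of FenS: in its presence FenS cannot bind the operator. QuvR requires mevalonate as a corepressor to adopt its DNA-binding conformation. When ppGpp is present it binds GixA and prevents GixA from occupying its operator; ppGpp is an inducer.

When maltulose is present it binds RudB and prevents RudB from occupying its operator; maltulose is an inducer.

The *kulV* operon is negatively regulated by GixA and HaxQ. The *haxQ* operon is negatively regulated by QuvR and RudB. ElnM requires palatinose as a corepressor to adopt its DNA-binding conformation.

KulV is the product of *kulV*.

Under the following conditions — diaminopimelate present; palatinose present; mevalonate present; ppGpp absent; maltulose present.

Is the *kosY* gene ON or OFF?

OFF

Diaminopimelate is present, so FenS is inactive.
Palatinose is present, so ElnM is active.
ppGpp is absent, so GixA is active.
Mevalonate is present, so QuvR is active.
Maltulose is present, so RudB is inactive.
With repressor QuvR bound, *haxQ* is not transcribed.
So HaxQ is not produced.
With repressor GixA bound, *kulV* is not transcribed.
So KulV is not produced.
With repressor ElnM bound, *kosY* is not transcribed.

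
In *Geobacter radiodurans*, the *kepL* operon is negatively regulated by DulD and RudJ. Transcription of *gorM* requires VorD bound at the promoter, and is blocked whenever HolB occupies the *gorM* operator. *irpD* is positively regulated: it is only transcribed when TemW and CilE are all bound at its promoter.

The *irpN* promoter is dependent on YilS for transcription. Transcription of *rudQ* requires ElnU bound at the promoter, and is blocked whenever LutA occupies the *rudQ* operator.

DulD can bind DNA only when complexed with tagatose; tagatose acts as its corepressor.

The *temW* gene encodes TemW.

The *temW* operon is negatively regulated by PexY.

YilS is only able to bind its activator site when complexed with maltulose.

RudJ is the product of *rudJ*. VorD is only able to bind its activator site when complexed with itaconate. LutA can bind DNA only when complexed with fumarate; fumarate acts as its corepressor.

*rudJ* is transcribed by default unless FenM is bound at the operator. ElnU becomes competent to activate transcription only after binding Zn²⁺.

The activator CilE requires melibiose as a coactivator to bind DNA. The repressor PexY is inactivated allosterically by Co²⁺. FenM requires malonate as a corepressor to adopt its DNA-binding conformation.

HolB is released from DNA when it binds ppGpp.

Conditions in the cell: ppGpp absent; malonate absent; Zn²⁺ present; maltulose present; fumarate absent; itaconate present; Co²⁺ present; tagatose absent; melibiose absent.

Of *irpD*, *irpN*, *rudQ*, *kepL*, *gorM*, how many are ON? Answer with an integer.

Co²⁺ is present, so PexY is inactive.
With no repressor bound, *temW* is transcribed.
So TemW is produced and active.
Melibiose is absent, so CilE is inactive.
Required activator CilE is absent, so *irpD* is not transcribed.
→ *irpD* is OFF.
Maltulose is present, so YilS is active.
No repressor is bound and YilS is active, so *irpN* is transcribed.
→ *irpN* is ON.
Fumarate is absent, so LutA is inactive.
Zn²⁺ is present, so ElnU is active.
No repressor is bound and ElnU is active, so *rudQ* is transcribed.
→ *rudQ* is ON.
Tagatose is absent, so DulD is inactive.
Malonate is absent, so FenM is inactive.
With no repressor bound, *rudJ* is transcribed.
So RudJ is produced and active.
With repressor RudJ bound, *kepL* is not transcribed.
→ *kepL* is OFF.
ppGpp is absent, so HolB is active.
Itaconate is present, so VorD is active.
With repressor HolB bound, *gorM* is not transcribed.
→ *gorM* is OFF.
2 of the 5 genes are transcribed.

2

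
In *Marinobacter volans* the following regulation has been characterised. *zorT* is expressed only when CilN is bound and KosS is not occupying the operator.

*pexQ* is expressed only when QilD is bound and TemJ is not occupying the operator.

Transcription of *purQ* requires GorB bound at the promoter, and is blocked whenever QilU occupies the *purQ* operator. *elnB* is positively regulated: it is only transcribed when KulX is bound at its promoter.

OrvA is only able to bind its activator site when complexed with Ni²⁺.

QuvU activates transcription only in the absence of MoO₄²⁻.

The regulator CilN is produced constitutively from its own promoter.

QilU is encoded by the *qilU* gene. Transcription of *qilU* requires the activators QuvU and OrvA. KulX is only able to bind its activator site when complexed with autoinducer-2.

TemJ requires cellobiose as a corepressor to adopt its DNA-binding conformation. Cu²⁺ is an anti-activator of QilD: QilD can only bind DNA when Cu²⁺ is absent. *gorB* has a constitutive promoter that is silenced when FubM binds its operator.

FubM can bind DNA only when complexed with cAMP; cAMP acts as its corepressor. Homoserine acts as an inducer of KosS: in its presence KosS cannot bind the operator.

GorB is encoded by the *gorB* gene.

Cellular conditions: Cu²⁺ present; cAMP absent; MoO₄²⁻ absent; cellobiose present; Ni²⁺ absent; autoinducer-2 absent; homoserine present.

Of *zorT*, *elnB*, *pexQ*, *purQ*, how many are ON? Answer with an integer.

2

Homoserine is present, so KosS is inactive.
CilN is produced constitutively and is active.
No repressor is bound and CilN is active, so *zorT* is transcribed.
→ *zorT* is ON.
Autoinducer-2 is absent, so KulX is inactive.
Required activator KulX is absent, so *elnB* is not transcribed.
→ *elnB* is OFF.
Cu²⁺ is present, so QilD is inactive.
Cellobiose is present, so TemJ is active.
With repressor TemJ bound, *pexQ* is not transcribed.
→ *pexQ* is OFF.
MoO₄²⁻ is absent, so QuvU is active.
Ni²⁺ is absent, so OrvA is inactive.
Required activator OrvA is absent, so *qilU* is not transcribed.
So QilU is not produced.
cAMP is absent, so FubM is inactive.
With no repressor bound, *gorB* is transcribed.
So GorB is produced and active.
No repressor is bound and GorB is active, so *purQ* is transcribed.
→ *purQ* is ON.
2 of the 4 genes are transcribed.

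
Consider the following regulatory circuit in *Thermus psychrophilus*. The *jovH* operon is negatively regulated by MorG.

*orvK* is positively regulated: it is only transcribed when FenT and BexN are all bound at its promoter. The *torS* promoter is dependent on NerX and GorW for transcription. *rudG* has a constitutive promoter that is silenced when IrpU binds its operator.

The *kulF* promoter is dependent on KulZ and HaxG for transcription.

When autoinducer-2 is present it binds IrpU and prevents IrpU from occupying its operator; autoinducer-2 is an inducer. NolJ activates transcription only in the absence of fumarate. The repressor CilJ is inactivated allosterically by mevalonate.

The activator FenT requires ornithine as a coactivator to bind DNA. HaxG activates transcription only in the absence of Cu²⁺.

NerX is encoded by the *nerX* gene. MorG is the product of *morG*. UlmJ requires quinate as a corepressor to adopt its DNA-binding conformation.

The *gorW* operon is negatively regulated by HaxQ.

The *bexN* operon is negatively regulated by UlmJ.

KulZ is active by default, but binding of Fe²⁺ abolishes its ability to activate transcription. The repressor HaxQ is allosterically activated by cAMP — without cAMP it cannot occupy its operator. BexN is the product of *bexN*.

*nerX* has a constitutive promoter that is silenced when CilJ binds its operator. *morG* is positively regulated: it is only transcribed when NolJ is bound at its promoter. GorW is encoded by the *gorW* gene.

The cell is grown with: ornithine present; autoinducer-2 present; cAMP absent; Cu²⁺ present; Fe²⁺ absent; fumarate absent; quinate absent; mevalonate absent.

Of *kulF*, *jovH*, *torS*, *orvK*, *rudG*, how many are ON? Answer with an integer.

Fe²⁺ is absent, so KulZ is active.
Cu²⁺ is present, so HaxG is inactive.
Required activator HaxG is absent, so *kulF* is not transcribed.
→ *kulF* is OFF.
Fumarate is absent, so NolJ is active.
No repressor is bound and NolJ is active, so *morG* is transcribed.
So MorG is produced and active.
With repressor MorG bound, *jovH* is not transcribed.
→ *jovH* is OFF.
Mevalonate is absent, so CilJ is active.
With repressor CilJ bound, *nerX* is not transcribed.
So NerX is not produced.
cAMP is absent, so HaxQ is inactive.
With no repressor bound, *gorW* is transcribed.
So GorW is produced and active.
Required activator NerX is absent, so *torS* is not transcribed.
→ *torS* is OFF.
Ornithine is present, so FenT is active.
Quinate is absent, so UlmJ is inactive.
With no repressor bound, *bexN* is transcribed.
So BexN is produced and active.
No repressor is bound and FenT and BexN are active, so *orvK* is transcribed.
→ *orvK* is ON.
Autoinducer-2 is present, so IrpU is inactive.
With no repressor bound, *rudG* is transcribed.
→ *rudG* is ON.
2 of the 5 genes are transcribed.

2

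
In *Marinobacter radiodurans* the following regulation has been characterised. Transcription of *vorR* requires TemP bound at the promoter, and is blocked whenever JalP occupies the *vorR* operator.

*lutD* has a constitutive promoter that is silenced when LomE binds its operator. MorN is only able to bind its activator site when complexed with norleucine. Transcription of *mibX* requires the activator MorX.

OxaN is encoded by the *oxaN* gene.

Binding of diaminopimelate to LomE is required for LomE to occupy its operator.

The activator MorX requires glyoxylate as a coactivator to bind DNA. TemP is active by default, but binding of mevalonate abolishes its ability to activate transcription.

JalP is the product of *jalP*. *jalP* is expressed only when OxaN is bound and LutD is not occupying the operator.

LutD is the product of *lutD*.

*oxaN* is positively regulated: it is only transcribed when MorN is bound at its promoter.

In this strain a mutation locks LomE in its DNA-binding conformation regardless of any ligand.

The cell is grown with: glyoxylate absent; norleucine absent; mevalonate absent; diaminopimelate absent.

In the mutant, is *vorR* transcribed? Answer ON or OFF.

ON

LomE is constitutively active in this strain.
With repressor LomE bound, *lutD* is not transcribed.
So LutD is not produced.
Norleucine is absent, so MorN is inactive.
Required activator MorN is absent, so *oxaN* is not transcribed.
So OxaN is not produced.
Required activator OxaN is absent, so *jalP* is not transcribed.
So JalP is not produced.
Mevalonate is absent, so TemP is active.
No repressor is bound and TemP is active, so *vorR* is transcribed.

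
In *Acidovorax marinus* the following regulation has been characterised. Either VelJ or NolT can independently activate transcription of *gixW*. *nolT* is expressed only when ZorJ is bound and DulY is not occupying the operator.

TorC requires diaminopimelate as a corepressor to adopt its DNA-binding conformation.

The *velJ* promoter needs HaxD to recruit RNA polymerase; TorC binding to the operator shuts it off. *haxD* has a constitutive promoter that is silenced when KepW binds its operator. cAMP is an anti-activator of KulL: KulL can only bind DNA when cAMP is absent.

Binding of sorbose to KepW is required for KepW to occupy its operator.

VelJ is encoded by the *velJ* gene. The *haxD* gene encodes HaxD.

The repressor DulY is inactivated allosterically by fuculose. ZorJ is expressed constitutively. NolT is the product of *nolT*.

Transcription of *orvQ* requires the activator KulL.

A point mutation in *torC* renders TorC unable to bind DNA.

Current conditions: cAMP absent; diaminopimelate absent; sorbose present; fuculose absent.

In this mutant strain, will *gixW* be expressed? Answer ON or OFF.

TorC is non-functional in this strain, so it has no effect.
Sorbose is present, so KepW is active.
With repressor KepW bound, *haxD* is not transcribed.
So HaxD is not produced.
Required activator HaxD is absent, so *velJ* is not transcribed.
So VelJ is not produced.
Fuculose is absent, so DulY is active.
ZorJ is produced constitutively and is active.
With repressor DulY bound, *nolT* is not transcribed.
So NolT is not produced.
No activator is available at the *gixW* promoter, so *gixW* is not transcribed.

OFF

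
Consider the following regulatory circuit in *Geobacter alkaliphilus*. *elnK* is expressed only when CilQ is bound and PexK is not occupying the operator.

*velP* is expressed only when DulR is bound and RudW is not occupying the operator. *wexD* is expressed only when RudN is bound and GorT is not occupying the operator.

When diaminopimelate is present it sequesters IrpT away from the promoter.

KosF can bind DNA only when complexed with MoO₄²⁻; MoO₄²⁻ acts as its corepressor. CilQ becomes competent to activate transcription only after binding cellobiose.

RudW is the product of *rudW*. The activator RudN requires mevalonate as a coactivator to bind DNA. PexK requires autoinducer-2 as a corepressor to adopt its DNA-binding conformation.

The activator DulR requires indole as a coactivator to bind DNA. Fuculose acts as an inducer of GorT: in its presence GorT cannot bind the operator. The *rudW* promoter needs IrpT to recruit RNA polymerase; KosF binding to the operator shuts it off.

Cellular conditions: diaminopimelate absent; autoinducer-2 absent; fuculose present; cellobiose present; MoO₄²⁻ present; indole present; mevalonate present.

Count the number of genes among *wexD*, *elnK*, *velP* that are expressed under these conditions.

3

Mevalonate is present, so RudN is active.
Fuculose is present, so GorT is inactive.
No repressor is bound and RudN is active, so *wexD* is transcribed.
→ *wexD* is ON.
Cellobiose is present, so CilQ is active.
Autoinducer-2 is absent, so PexK is inactive.
No repressor is bound and CilQ is active, so *elnK* is transcribed.
→ *elnK* is ON.
Diaminopimelate is absent, so IrpT is active.
MoO₄²⁻ is present, so KosF is active.
With repressor KosF bound, *rudW* is not transcribed.
So RudW is not produced.
Indole is present, so DulR is active.
No repressor is bound and DulR is active, so *velP* is transcribed.
→ *velP* is ON.
3 of the 3 genes are transcribed.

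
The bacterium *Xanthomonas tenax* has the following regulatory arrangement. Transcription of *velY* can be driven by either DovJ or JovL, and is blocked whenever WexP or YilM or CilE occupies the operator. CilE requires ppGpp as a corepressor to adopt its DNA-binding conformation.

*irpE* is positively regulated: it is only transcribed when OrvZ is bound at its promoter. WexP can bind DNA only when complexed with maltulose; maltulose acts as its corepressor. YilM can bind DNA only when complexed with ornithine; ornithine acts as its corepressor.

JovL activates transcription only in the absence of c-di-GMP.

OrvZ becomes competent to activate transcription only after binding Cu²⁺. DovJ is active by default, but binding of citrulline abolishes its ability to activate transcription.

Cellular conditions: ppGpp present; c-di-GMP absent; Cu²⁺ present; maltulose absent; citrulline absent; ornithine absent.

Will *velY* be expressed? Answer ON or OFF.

Maltulose is absent, so WexP is inactive.
Citrulline is absent, so DovJ is active.
Ornithine is absent, so YilM is inactive.
c-di-GMP is absent, so JovL is active.
ppGpp is present, so CilE is active.
With repressor CilE bound, *velY* is not transcribed.

OFF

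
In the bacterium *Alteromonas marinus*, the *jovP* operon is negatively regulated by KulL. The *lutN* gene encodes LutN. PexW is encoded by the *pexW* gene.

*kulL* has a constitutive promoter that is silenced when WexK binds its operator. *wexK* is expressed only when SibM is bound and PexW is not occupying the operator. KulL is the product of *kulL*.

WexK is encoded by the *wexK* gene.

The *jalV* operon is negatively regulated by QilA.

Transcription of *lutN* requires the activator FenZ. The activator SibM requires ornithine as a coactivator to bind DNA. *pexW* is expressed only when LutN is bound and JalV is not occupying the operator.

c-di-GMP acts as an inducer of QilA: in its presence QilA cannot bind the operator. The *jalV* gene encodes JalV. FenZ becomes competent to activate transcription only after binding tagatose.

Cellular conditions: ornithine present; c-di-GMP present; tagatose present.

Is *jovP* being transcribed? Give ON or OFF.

c-di-GMP is present, so QilA is inactive.
With no repressor bound, *jalV* is transcribed.
So JalV is produced and active.
Tagatose is present, so FenZ is active.
No repressor is bound and FenZ is active, so *lutN* is transcribed.
So LutN is produced and active.
With repressor JalV bound, *pexW* is not transcribed.
So PexW is not produced.
Ornithine is present, so SibM is active.
No repressor is bound and SibM is active, so *wexK* is transcribed.
So WexK is produced and active.
With repressor WexK bound, *kulL* is not transcribed.
So KulL is not produced.
With no repressor bound, *jovP* is transcribed.

ON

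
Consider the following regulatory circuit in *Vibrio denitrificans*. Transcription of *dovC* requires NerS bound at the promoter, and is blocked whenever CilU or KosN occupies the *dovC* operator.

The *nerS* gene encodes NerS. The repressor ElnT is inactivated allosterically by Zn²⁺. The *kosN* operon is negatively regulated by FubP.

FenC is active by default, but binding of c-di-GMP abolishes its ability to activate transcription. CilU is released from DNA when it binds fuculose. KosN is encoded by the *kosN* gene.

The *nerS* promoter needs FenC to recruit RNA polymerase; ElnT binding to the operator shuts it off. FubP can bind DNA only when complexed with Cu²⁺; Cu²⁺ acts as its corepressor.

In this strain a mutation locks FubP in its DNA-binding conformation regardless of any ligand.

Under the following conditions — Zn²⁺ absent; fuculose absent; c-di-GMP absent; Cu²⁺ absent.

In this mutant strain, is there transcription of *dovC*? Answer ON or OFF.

OFF

c-di-GMP is absent, so FenC is active.
Zn²⁺ is absent, so ElnT is active.
With repressor ElnT bound, *nerS* is not transcribed.
So NerS is not produced.
Fuculose is absent, so CilU is active.
FubP is constitutively active in this strain.
With repressor FubP bound, *kosN* is not transcribed.
So KosN is not produced.
With repressor CilU bound, *dovC* is not transcribed.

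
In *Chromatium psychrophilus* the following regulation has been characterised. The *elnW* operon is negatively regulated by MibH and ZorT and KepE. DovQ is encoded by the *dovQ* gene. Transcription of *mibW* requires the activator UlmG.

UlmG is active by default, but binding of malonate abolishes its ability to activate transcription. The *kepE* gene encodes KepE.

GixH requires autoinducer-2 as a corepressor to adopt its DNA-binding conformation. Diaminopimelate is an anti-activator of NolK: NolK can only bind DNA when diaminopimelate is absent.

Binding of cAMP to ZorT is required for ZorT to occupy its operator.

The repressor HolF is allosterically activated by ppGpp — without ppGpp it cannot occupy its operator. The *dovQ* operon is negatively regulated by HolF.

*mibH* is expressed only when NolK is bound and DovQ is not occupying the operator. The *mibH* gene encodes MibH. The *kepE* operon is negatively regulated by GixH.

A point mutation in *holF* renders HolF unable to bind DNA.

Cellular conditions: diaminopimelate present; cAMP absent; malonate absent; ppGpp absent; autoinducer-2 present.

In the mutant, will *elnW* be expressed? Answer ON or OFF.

HolF is non-functional in this strain, so it has no effect.
With no repressor bound, *dovQ* is transcribed.
So DovQ is produced and active.
Diaminopimelate is present, so NolK is inactive.
With repressor DovQ bound, *mibH* is not transcribed.
So MibH is not produced.
cAMP is absent, so ZorT is inactive.
Autoinducer-2 is present, so GixH is active.
With repressor GixH bound, *kepE* is not transcribed.
So KepE is not produced.
With no repressor bound, *elnW* is transcribed.

ON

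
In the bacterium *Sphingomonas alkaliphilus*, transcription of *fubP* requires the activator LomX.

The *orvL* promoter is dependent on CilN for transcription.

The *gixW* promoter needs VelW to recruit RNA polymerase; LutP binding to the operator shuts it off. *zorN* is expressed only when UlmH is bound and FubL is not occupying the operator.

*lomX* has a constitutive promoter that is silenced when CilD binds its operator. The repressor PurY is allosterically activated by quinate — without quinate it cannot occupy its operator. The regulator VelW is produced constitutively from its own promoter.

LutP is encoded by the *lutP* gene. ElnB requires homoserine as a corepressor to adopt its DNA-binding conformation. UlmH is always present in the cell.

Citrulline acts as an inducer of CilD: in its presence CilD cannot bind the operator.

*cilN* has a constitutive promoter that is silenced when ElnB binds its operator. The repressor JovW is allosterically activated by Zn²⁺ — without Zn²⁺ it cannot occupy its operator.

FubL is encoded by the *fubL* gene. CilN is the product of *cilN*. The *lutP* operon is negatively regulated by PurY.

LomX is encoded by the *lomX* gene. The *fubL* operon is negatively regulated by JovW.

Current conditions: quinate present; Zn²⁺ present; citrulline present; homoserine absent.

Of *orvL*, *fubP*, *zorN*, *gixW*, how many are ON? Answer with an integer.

4

Homoserine is absent, so ElnB is inactive.
With no repressor bound, *cilN* is transcribed.
So CilN is produced and active.
No repressor is bound and CilN is active, so *orvL* is transcribed.
→ *orvL* is ON.
Citrulline is present, so CilD is inactive.
With no repressor bound, *lomX* is transcribed.
So LomX is produced and active.
No repressor is bound and LomX is active, so *fubP* is transcribed.
→ *fubP* is ON.
Zn²⁺ is present, so JovW is active.
With repressor JovW bound, *fubL* is not transcribed.
So FubL is not produced.
UlmH is produced constitutively and is active.
No repressor is bound and UlmH is active, so *zorN* is transcribed.
→ *zorN* is ON.
Quinate is present, so PurY is active.
With repressor PurY bound, *lutP* is not transcribed.
So LutP is not produced.
VelW is produced constitutively and is active.
No repressor is bound and VelW is active, so *gixW* is transcribed.
→ *gixW* is ON.
4 of the 4 genes are transcribed.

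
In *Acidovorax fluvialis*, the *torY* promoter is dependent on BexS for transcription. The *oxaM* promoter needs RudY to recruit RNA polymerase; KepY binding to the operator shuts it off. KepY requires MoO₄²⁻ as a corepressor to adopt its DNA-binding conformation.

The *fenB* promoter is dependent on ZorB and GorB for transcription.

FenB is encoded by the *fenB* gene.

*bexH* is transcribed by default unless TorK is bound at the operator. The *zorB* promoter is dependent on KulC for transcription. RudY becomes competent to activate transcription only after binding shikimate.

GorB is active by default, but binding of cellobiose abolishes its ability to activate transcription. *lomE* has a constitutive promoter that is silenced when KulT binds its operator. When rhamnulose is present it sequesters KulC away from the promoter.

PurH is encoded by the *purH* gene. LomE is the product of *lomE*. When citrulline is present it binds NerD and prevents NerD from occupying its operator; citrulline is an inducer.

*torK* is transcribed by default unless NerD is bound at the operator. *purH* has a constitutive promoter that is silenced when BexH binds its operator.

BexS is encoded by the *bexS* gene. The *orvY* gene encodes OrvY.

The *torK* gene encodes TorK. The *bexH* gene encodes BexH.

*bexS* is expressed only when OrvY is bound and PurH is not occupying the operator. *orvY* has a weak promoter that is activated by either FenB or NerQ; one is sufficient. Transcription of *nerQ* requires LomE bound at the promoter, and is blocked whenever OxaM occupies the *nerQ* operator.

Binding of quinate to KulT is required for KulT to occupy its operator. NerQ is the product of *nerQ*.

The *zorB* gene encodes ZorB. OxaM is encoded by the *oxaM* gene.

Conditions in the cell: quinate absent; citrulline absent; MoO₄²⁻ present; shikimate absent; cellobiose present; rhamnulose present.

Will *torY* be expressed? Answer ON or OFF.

Rhamnulose is present, so KulC is inactive.
Required activator KulC is absent, so *zorB* is not transcribed.
So ZorB is not produced.
Cellobiose is present, so GorB is inactive.
Required activator ZorB is absent, so *fenB* is not transcribed.
So FenB is not produced.
MoO₄²⁻ is present, so KepY is active.
Shikimate is absent, so RudY is inactive.
With repressor KepY bound, *oxaM* is not transcribed.
So OxaM is not produced.
Quinate is absent, so KulT is inactive.
With no repressor bound, *lomE* is transcribed.
So LomE is produced and active.
No repressor is bound and LomE is active, so *nerQ* is transcribed.
So NerQ is produced and active.
Activator NerQ is present, so *orvY* is transcribed.
So OrvY is produced and active.
Citrulline is absent, so NerD is active.
With repressor NerD bound, *torK* is not transcribed.
So TorK is not produced.
With no repressor bound, *bexH* is transcribed.
So BexH is produced and active.
With repressor BexH bound, *purH* is not transcribed.
So PurH is not produced.
No repressor is bound and OrvY is active, so *bexS* is transcribed.
So BexS is produced and active.
No repressor is bound and BexS is active, so *torY* is transcribed.

ON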